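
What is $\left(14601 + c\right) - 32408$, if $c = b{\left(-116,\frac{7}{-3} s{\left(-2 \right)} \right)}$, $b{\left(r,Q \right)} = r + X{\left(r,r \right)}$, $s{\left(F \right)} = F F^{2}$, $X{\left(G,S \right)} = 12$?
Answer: $-17911$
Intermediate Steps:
$s{\left(F \right)} = F^{3}$
$b{\left(r,Q \right)} = 12 + r$ ($b{\left(r,Q \right)} = r + 12 = 12 + r$)
$c = -104$ ($c = 12 - 116 = -104$)
$\left(14601 + c\right) - 32408 = \left(14601 - 104\right) - 32408 = 14497 - 32408 = -17911$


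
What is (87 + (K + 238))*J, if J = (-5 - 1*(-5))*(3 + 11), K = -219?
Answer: 0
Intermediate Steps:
J = 0 (J = (-5 + 5)*14 = 0*14 = 0)
(87 + (K + 238))*J = (87 + (-219 + 238))*0 = (87 + 19)*0 = 106*0 = 0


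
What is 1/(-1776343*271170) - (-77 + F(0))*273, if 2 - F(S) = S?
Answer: 9862621818572249/481690931310 ≈ 20475.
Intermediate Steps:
F(S) = 2 - S
1/(-1776343*271170) - (-77 + F(0))*273 = 1/(-1776343*271170) - (-77 + (2 - 1*0))*273 = -1/1776343*1/271170 - (-77 + (2 + 0))*273 = -1/481690931310 - (-77 + 2)*273 = -1/481690931310 - (-75)*273 = -1/481690931310 - 1*(-20475) = -1/481690931310 + 20475 = 9862621818572249/481690931310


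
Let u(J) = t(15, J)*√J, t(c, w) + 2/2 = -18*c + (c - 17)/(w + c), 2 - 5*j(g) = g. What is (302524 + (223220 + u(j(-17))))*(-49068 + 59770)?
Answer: 5626512288 - 136364884*√95/235 ≈ 5.6209e+9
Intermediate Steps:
j(g) = ⅖ - g/5
t(c, w) = -1 - 18*c + (-17 + c)/(c + w) (t(c, w) = -1 + (-18*c + (c - 17)/(w + c)) = -1 + (-18*c + (-17 + c)/(c + w)) = -1 - 18*c + (-17 + c)/(c + w))
u(J) = √J*(-4067 - 271*J)/(15 + J) (u(J) = ((-17 - J - 18*15² - 18*15*J)/(15 + J))*√J = ((-17 - J - 18*225 - 270*J)/(15 + J))*√J = ((-17 - J - 4050 - 270*J)/(15 + J))*√J = ((-4067 - 271*J)/(15 + J))*√J = √J*(-4067 - 271*J)/(15 + J))
(302524 + (223220 + u(j(-17))))*(-49068 + 59770) = (302524 + (223220 + √(⅖ - ⅕*(-17))*(-4067 - 271*(⅖ - ⅕*(-17)))/(15 + (⅖ - ⅕*(-17)))))*(-49068 + 59770) = (302524 + (223220 + √(⅖ + 17/5)*(-4067 - 271*(⅖ + 17/5))/(15 + (⅖ + 17/5))))*10702 = (302524 + (223220 + √(19/5)*(-4067 - 271*19/5)/(15 + 19/5)))*10702 = (302524 + (223220 + (√95/5)*(-4067 - 5149/5)/(94/5)))*10702 = (302524 + (223220 + (√95/5)*(5/94)*(-25484/5)))*10702 = (302524 + (223220 - 12742*√95/235))*10702 = (525744 - 12742*√95/235)*10702 = 5626512288 - 136364884*√95/235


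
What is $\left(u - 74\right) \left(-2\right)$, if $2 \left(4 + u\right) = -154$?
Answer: $310$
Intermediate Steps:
$u = -81$ ($u = -4 + \frac{1}{2} \left(-154\right) = -4 - 77 = -81$)
$\left(u - 74\right) \left(-2\right) = \left(-81 - 74\right) \left(-2\right) = \left(-155\right) \left(-2\right) = 310$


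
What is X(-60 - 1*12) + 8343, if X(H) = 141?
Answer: 8484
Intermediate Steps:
X(-60 - 1*12) + 8343 = 141 + 8343 = 8484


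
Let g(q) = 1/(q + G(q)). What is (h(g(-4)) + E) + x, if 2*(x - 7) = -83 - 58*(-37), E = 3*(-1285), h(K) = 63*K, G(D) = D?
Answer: -22595/8 ≈ -2824.4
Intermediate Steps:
g(q) = 1/(2*q) (g(q) = 1/(q + q) = 1/(2*q))
E = -3855
x = 2077/2 (x = 7 + (-83 - 58*(-37))/2 = 7 + (-83 + 2146)/2 = 7 + (½)*2063 = 7 + 2063/2 = 2077/2 ≈ 1038.5)
(h(g(-4)) + E) + x = (63*((½)/(-4)) - 3855) + 2077/2 = (63*((½)*(-¼)) - 3855) + 2077/2 = (63*(-⅛) - 3855) + 2077/2 = (-63/8 - 3855) + 2077/2 = -30903/8 + 2077/2 = -22595/8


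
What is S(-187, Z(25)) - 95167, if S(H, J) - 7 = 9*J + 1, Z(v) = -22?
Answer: -95357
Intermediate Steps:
S(H, J) = 8 + 9*J (S(H, J) = 7 + (9*J + 1) = 7 + (1 + 9*J) = 8 + 9*J)
S(-187, Z(25)) - 95167 = (8 + 9*(-22)) - 95167 = (8 - 198) - 95167 = -190 - 95167 = -95357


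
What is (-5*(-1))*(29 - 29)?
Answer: 0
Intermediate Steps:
(-5*(-1))*(29 - 29) = 5*0 = 0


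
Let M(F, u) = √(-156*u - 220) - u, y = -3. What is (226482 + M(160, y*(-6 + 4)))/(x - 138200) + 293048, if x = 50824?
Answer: 6401283893/21844 - 17*I/43688 ≈ 2.9305e+5 - 0.00038912*I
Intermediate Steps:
M(F, u) = √(-220 - 156*u) - u
(226482 + M(160, y*(-6 + 4)))/(x - 138200) + 293048 = (226482 + (-(-3)*(-6 + 4) + 2*√(-55 - (-117)*(-6 + 4))))/(50824 - 138200) + 293048 = (226482 + (-(-3)*(-2) + 2*√(-55 - (-117)*(-2))))/(-87376) + 293048 = (226482 + (-1*6 + 2*√(-55 - 39*6)))*(-1/87376) + 293048 = (226482 + (-6 + 2*√(-55 - 234)))*(-1/87376) + 293048 = (226482 + (-6 + 2*√(-289)))*(-1/87376) + 293048 = (226482 + (-6 + 2*(17*I)))*(-1/87376) + 293048 = (226482 + (-6 + 34*I))*(-1/87376) + 293048 = (226476 + 34*I)*(-1/87376) + 293048 = (-56619/21844 - 17*I/43688) + 293048 = 6401283893/21844 - 17*I/43688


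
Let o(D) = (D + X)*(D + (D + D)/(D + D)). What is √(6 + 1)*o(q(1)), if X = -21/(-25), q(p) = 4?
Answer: 121*√7/5 ≈ 64.027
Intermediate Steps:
X = 21/25 (X = -21*(-1/25) = 21/25 ≈ 0.84000)
o(D) = (1 + D)*(21/25 + D) (o(D) = (D + 21/25)*(D + (D + D)/(D + D)) = (21/25 + D)*(D + (2*D)/((2*D))) = (21/25 + D)*(D + (2*D)*(1/(2*D))) = (21/25 + D)*(D + 1) = (21/25 + D)*(1 + D) = (1 + D)*(21/25 + D))
√(6 + 1)*o(q(1)) = √(6 + 1)*(21/25 + 4² + (46/25)*4) = √7*(21/25 + 16 + 184/25) = √7*(121/5) = 121*√7/5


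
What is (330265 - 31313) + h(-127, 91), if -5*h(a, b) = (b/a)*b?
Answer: 189842801/635 ≈ 2.9897e+5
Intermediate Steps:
h(a, b) = -b²/(5*a) (h(a, b) = -b/a*b/5 = -b²/(5*a))
(330265 - 31313) + h(-127, 91) = (330265 - 31313) - ⅕*91²/(-127) = 298952 - ⅕*(-1/127)*8281 = 298952 + 8281/635 = 189842801/635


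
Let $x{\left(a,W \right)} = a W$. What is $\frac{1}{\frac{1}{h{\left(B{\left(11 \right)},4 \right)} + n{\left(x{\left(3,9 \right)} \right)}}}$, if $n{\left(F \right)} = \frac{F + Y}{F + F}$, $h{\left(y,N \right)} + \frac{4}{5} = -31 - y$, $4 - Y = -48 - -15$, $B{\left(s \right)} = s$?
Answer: $- \frac{5618}{135} \approx -41.615$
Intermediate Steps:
$Y = 37$ ($Y = 4 - \left(-48 - -15\right) = 4 - \left(-48 + 15\right) = 4 - -33 = 4 + 33 = 37$)
$x{\left(a,W \right)} = W a$
$h{\left(y,N \right)} = - \frac{159}{5} - y$ ($h{\left(y,N \right)} = - \frac{4}{5} - \left(31 + y\right) = - \frac{159}{5} - y$)
$n{\left(F \right)} = \frac{37 + F}{2 F}$ ($n{\left(F \right)} = \frac{F + 37}{F + F} = \frac{37 + F}{2 F}$)
$\frac{1}{\frac{1}{h{\left(B{\left(11 \right)},4 \right)} + n{\left(x{\left(3,9 \right)} \right)}}} = \frac{1}{\frac{1}{\left(- \frac{159}{5} - 11\right) + \frac{37 + 9 \cdot 3}{2 \cdot 9 \cdot 3}}} = \frac{1}{\frac{1}{\left(- \frac{159}{5} - 11\right) + \frac{37 + 27}{2 \cdot 27}}} = \frac{1}{\frac{1}{- \frac{214}{5} + \frac{1}{2} \cdot \frac{1}{27} \cdot 64}} = \frac{1}{\frac{1}{- \frac{214}{5} + \frac{32}{27}}} = \frac{1}{\frac{1}{- \frac{5618}{135}}} = \frac{1}{- \frac{135}{5618}} = - \frac{5618}{135}$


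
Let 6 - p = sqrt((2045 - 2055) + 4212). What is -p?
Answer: -6 + sqrt(4202) ≈ 58.823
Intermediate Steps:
p = 6 - sqrt(4202) (p = 6 - sqrt((2045 - 2055) + 4212) = 6 - sqrt(-10 + 4212) = 6 - sqrt(4202) ≈ -58.823)
-p = -(6 - sqrt(4202)) = -6 + sqrt(4202)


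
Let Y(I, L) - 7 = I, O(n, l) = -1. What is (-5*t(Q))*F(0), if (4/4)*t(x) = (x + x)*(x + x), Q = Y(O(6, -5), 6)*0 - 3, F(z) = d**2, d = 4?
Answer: -2880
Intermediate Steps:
F(z) = 16 (F(z) = 4**2 = 16)
Y(I, L) = 7 + I
Q = -3 (Q = (7 - 1)*0 - 3 = 6*0 - 3 = 0 - 3 = -3)
t(x) = 4*x**2 (t(x) = (x + x)*(x + x) = (2*x)*(2*x) = 4*x**2)
(-5*t(Q))*F(0) = -20*(-3)**2*16 = -20*9*16 = -5*36*16 = -180*16 = -2880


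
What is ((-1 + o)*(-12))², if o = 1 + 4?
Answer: 2304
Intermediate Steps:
o = 5
((-1 + o)*(-12))² = ((-1 + 5)*(-12))² = (4*(-12))² = (-48)² = 2304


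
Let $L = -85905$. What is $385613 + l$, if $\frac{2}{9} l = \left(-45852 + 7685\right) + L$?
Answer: $-172711$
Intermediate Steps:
$l = -558324$ ($l = \frac{9 \left(\left(-45852 + 7685\right) - 85905\right)}{2} = \frac{9 \left(-38167 - 85905\right)}{2} = \frac{9}{2} \left(-124072\right) = -558324$)
$385613 + l = 385613 - 558324 = -172711$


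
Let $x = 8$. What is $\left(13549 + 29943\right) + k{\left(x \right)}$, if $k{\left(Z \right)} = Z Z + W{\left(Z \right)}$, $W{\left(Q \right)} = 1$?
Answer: $43557$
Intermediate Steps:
$k{\left(Z \right)} = 1 + Z^{2}$ ($k{\left(Z \right)} = Z Z + 1 = Z^{2} + 1 = 1 + Z^{2}$)
$\left(13549 + 29943\right) + k{\left(x \right)} = \left(13549 + 29943\right) + \left(1 + 8^{2}\right) = 43492 + \left(1 + 64\right) = 43492 + 65 = 43557$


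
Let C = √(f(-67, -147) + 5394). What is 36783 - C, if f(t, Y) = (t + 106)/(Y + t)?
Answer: 36783 - 3*√27446142/214 ≈ 36710.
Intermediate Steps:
f(t, Y) = (106 + t)/(Y + t)
C = 3*√27446142/214 (C = √((106 - 67)/(-147 - 67) + 5394) = √(39/(-214) + 5394) = √(-1/214*39 + 5394) = √(-39/214 + 5394) = √(1154277/214) = 3*√27446142/214 ≈ 73.443)
36783 - C = 36783 - 3*√27446142/214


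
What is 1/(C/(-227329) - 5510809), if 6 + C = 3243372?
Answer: -227329/1252769942527 ≈ -1.8146e-7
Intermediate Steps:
C = 3243366 (C = -6 + 3243372 = 3243366)
1/(C/(-227329) - 5510809) = 1/(3243366/(-227329) - 5510809) = 1/(3243366*(-1/227329) - 5510809) = 1/(-3243366/227329 - 5510809) = 1/(-1252769942527/227329) = -227329/1252769942527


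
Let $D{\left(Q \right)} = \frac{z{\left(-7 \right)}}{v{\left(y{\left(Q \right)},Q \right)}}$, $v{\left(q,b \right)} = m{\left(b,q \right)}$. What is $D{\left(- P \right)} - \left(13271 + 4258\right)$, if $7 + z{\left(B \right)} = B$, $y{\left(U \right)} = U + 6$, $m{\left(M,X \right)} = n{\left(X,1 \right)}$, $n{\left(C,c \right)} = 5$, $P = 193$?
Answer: $- \frac{87659}{5} \approx -17532.0$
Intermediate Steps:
$m{\left(M,X \right)} = 5$
$y{\left(U \right)} = 6 + U$
$z{\left(B \right)} = -7 + B$
$v{\left(q,b \right)} = 5$
$D{\left(Q \right)} = - \frac{14}{5}$ ($D{\left(Q \right)} = \frac{-7 - 7}{5} = \left(-14\right) \frac{1}{5} = - \frac{14}{5}$)
$D{\left(- P \right)} - \left(13271 + 4258\right) = - \frac{14}{5} - \left(13271 + 4258\right) = - \frac{14}{5} - 17529 = - \frac{87659}{5}$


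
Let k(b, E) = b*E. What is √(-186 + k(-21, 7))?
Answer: 3*I*√37 ≈ 18.248*I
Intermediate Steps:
k(b, E) = E*b
√(-186 + k(-21, 7)) = √(-186 + 7*(-21)) = √(-186 - 147) = √(-333) = 3*I*√37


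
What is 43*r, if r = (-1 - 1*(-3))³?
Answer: 344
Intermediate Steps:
r = 8 (r = (-1 + 3)³ = 2³ = 8)
43*r = 43*8 = 344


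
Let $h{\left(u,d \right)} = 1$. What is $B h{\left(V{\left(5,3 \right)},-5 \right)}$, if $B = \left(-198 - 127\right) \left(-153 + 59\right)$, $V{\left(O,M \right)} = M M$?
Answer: $30550$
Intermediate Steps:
$V{\left(O,M \right)} = M^{2}$
$B = 30550$ ($B = \left(-325\right) \left(-94\right) = 30550$)
$B h{\left(V{\left(5,3 \right)},-5 \right)} = 30550 \cdot 1 = 30550$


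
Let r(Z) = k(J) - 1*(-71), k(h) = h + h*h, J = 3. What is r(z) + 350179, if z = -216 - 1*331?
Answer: 350262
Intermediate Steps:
k(h) = h + h²
z = -547 (z = -216 - 331 = -547)
r(Z) = 83 (r(Z) = 3*(1 + 3) - 1*(-71) = 3*4 + 71 = 12 + 71 = 83)
r(z) + 350179 = 83 + 350179 = 350262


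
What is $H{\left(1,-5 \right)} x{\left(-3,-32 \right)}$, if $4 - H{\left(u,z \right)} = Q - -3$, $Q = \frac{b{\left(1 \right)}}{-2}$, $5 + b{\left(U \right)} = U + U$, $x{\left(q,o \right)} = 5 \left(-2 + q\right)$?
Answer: $\frac{25}{2} \approx 12.5$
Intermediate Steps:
$x{\left(q,o \right)} = -10 + 5 q$
$b{\left(U \right)} = -5 + 2 U$ ($b{\left(U \right)} = -5 + \left(U + U\right) = -5 + 2 U$)
$Q = \frac{3}{2}$ ($Q = \frac{-5 + 2 \cdot 1}{-2} = \left(-5 + 2\right) \left(- \frac{1}{2}\right) = \left(-3\right) \left(- \frac{1}{2}\right) = \frac{3}{2} \approx 1.5$)
$H{\left(u,z \right)} = - \frac{1}{2}$ ($H{\left(u,z \right)} = 4 - \left(\frac{3}{2} - -3\right) = 4 - \left(\frac{3}{2} + 3\right) = 4 - \frac{9}{2} = - \frac{1}{2}$)
$H{\left(1,-5 \right)} x{\left(-3,-32 \right)} = - \frac{-10 + 5 \left(-3\right)}{2} = - \frac{-10 - 15}{2} = \left(- \frac{1}{2}\right) \left(-25\right) = \frac{25}{2}$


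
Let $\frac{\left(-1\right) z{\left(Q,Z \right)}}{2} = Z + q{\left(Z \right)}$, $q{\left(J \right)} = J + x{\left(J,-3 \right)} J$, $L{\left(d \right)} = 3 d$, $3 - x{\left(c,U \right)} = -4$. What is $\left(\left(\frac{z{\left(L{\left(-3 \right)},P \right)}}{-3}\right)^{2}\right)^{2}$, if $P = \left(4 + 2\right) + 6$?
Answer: $26873856$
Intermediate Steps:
$x{\left(c,U \right)} = 7$ ($x{\left(c,U \right)} = 3 - -4 = 3 + 4 = 7$)
$P = 12$ ($P = 6 + 6 = 12$)
$q{\left(J \right)} = 8 J$ ($q{\left(J \right)} = J + 7 J = 8 J$)
$z{\left(Q,Z \right)} = - 18 Z$ ($z{\left(Q,Z \right)} = - 2 \left(Z + 8 Z\right) = - 2 \cdot 9 Z = - 18 Z$)
$\left(\left(\frac{z{\left(L{\left(-3 \right)},P \right)}}{-3}\right)^{2}\right)^{2} = \left(\left(\frac{\left(-18\right) 12}{-3}\right)^{2}\right)^{2} = \left(\left(\left(-216\right) \left(- \frac{1}{3}\right)\right)^{2}\right)^{2} = \left(72^{2}\right)^{2} = 5184^{2} = 26873856$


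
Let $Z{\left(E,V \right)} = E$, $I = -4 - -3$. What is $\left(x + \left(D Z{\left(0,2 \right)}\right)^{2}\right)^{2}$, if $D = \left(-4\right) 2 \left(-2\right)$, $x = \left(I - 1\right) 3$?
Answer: $36$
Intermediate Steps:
$I = -1$ ($I = -4 + 3 = -1$)
$x = -6$ ($x = \left(-1 - 1\right) 3 = \left(-2\right) 3 = -6$)
$D = 16$ ($D = \left(-8\right) \left(-2\right) = 16$)
$\left(x + \left(D Z{\left(0,2 \right)}\right)^{2}\right)^{2} = \left(-6 + \left(16 \cdot 0\right)^{2}\right)^{2} = \left(-6 + 0^{2}\right)^{2} = \left(-6 + 0\right)^{2} = \left(-6\right)^{2} = 36$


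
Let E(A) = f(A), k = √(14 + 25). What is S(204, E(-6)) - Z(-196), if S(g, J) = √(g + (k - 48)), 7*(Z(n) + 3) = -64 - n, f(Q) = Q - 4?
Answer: -111/7 + √(156 + √39) ≈ -3.1196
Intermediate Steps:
f(Q) = -4 + Q
Z(n) = -85/7 - n/7 (Z(n) = -3 + (-64 - n)/7 = -3 + (-64/7 - n/7) = -85/7 - n/7)
k = √39 ≈ 6.2450
E(A) = -4 + A
S(g, J) = √(-48 + g + √39) (S(g, J) = √(g + (√39 - 48)) = √(g + (-48 + √39)) = √(-48 + g + √39))
S(204, E(-6)) - Z(-196) = √(-48 + 204 + √39) - (-85/7 - ⅐*(-196)) = √(156 + √39) - (-85/7 + 28) = √(156 + √39) - 1*111/7 = √(156 + √39) - 111/7 = -111/7 + √(156 + √39)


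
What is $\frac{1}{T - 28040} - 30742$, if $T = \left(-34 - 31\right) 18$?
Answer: $- \frac{897973821}{29210} \approx -30742.0$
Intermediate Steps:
$T = -1170$ ($T = \left(-65\right) 18 = -1170$)
$\frac{1}{T - 28040} - 30742 = \frac{1}{-1170 - 28040} - 30742 = \frac{1}{-29210} - 30742 = - \frac{1}{29210} - 30742 = - \frac{897973821}{29210}$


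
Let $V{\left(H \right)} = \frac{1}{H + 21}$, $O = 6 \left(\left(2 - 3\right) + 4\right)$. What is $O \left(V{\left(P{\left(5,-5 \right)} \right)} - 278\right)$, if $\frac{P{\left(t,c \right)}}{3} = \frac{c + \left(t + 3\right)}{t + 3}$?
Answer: $- \frac{295188}{59} \approx -5003.2$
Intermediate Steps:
$O = 18$ ($O = 6 \left(\left(2 - 3\right) + 4\right) = 6 \left(-1 + 4\right) = 6 \cdot 3 = 18$)
$P{\left(t,c \right)} = \frac{3 \left(3 + c + t\right)}{3 + t}$ ($P{\left(t,c \right)} = 3 \frac{c + \left(t + 3\right)}{t + 3} = 3 \frac{c + \left(3 + t\right)}{3 + t} = 3 \frac{3 + c + t}{3 + t} = \frac{3 \left(3 + c + t\right)}{3 + t}$)
$V{\left(H \right)} = \frac{1}{21 + H}$
$O \left(V{\left(P{\left(5,-5 \right)} \right)} - 278\right) = 18 \left(\frac{1}{21 + \frac{3 \left(3 - 5 + 5\right)}{3 + 5}} - 278\right) = 18 \left(\frac{1}{21 + 3 \cdot \frac{1}{8} \cdot 3} - 278\right) = 18 \left(\frac{1}{21 + \frac{9}{8}} - 278\right) = 18 \left(\frac{1}{\frac{177}{8}} - 278\right) = 18 \left(\frac{8}{177} - 278\right) = 18 \left(- \frac{49198}{177}\right) = - \frac{295188}{59}$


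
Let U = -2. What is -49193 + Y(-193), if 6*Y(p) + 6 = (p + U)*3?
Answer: -98583/2 ≈ -49292.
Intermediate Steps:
Y(p) = -2 + p/2 (Y(p) = -1 + ((p - 2)*3)/6 = -1 + ((-2 + p)*3)/6 = -1 + (-6 + 3*p)/6 = -1 + (-1 + p/2) = -2 + p/2)
-49193 + Y(-193) = -49193 + (-2 + (1/2)*(-193)) = -49193 + (-2 - 193/2) = -49193 - 197/2 = -98583/2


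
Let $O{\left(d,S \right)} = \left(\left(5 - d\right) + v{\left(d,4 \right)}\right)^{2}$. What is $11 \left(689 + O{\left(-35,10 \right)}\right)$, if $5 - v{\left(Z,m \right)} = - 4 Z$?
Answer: $106854$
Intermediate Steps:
$v{\left(Z,m \right)} = 5 + 4 Z$ ($v{\left(Z,m \right)} = 5 - - 4 Z = 5 + 4 Z$)
$O{\left(d,S \right)} = \left(10 + 3 d\right)^{2}$ ($O{\left(d,S \right)} = \left(\left(5 - d\right) + \left(5 + 4 d\right)\right)^{2} = \left(10 + 3 d\right)^{2}$)
$11 \left(689 + O{\left(-35,10 \right)}\right) = 11 \left(689 + \left(10 + 3 \left(-35\right)\right)^{2}\right) = 11 \left(689 + \left(10 - 105\right)^{2}\right) = 11 \left(689 + \left(-95\right)^{2}\right) = 11 \left(689 + 9025\right) = 11 \cdot 9714 = 106854$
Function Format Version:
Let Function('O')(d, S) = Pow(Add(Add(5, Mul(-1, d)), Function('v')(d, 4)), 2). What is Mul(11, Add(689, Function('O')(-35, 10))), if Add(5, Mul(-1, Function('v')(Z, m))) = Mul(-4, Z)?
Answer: 106854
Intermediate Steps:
Function('v')(Z, m) = Add(5, Mul(4, Z)) (Function('v')(Z, m) = Add(5, Mul(-1, Mul(-4, Z))) = Add(5, Mul(4, Z)))
Function('O')(d, S) = Pow(Add(10, Mul(3, d)), 2) (Function('O')(d, S) = Pow(Add(Add(5, Mul(-1, d)), Add(5, Mul(4, d))), 2) = Pow(Add(10, Mul(3, d)), 2))
Mul(11, Add(689, Function('O')(-35, 10))) = Mul(11, Add(689, Pow(Add(10, Mul(3, -35)), 2))) = Mul(11, Add(689, Pow(Add(10, -105), 2))) = Mul(11, Add(689, Pow(-95, 2))) = Mul(11, Add(689, 9025)) = Mul(11, 9714) = 106854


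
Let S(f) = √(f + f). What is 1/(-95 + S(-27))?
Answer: -95/9079 - 3*I*√6/9079 ≈ -0.010464 - 0.00080939*I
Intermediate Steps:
S(f) = √2*√f (S(f) = √(2*f) = √2*√f)
1/(-95 + S(-27)) = 1/(-95 + √2*√(-27)) = 1/(-95 + √2*(3*I*√3)) = 1/(-95 + 3*I*√6)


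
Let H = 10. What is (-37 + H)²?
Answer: 729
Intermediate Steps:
(-37 + H)² = (-37 + 10)² = (-27)² = 729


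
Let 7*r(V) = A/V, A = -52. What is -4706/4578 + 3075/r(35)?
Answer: -1724597731/119028 ≈ -14489.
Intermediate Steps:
r(V) = -52/(7*V) (r(V) = (-52/V)/7 = -52/(7*V))
-4706/4578 + 3075/r(35) = -4706/4578 + 3075/((-52/7/35)) = -4706*1/4578 + 3075/((-52/7*1/35)) = -2353/2289 + 3075/(-52/245) = -2353/2289 + 3075*(-245/52) = -2353/2289 - 753375/52 = -1724597731/119028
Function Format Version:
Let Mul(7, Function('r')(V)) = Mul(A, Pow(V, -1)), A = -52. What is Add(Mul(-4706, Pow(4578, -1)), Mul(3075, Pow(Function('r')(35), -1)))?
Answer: Rational(-1724597731, 119028) ≈ -14489.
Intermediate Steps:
Function('r')(V) = Mul(Rational(-52, 7), Pow(V, -1)) (Function('r')(V) = Mul(Rational(1, 7), Mul(-52, Pow(V, -1))) = Mul(Rational(-52, 7), Pow(V, -1)))
Add(Mul(-4706, Pow(4578, -1)), Mul(3075, Pow(Function('r')(35), -1))) = Add(Mul(-4706, Pow(4578, -1)), Mul(3075, Pow(Mul(Rational(-52, 7), Pow(35, -1)), -1))) = Add(Mul(-4706, Rational(1, 4578)), Mul(3075, Pow(Mul(Rational(-52, 7), Rational(1, 35)), -1))) = Add(Rational(-2353, 2289), Mul(3075, Pow(Rational(-52, 245), -1))) = Add(Rational(-2353, 2289), Mul(3075, Rational(-245, 52))) = Add(Rational(-2353, 2289), Rational(-753375, 52)) = Rational(-1724597731, 119028)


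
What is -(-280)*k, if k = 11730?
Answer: 3284400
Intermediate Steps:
-(-280)*k = -(-280)*11730 = -1*(-3284400) = 3284400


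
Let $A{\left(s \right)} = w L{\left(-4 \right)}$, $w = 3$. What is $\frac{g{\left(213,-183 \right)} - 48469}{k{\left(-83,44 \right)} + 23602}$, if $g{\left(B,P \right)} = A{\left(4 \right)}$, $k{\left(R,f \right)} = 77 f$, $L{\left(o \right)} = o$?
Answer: $- \frac{48481}{26990} \approx -1.7963$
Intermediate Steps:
$A{\left(s \right)} = -12$ ($A{\left(s \right)} = 3 \left(-4\right) = -12$)
$g{\left(B,P \right)} = -12$
$\frac{g{\left(213,-183 \right)} - 48469}{k{\left(-83,44 \right)} + 23602} = \frac{-12 - 48469}{77 \cdot 44 + 23602} = - \frac{48481}{3388 + 23602} = - \frac{48481}{26990}$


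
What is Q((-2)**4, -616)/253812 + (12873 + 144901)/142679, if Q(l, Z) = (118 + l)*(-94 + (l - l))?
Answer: 9561937451/9053410587 ≈ 1.0562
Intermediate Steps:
Q(l, Z) = -11092 - 94*l (Q(l, Z) = (118 + l)*(-94 + 0) = (118 + l)*(-94) = -11092 - 94*l)
Q((-2)**4, -616)/253812 + (12873 + 144901)/142679 = (-11092 - 94*(-2)**4)/253812 + (12873 + 144901)/142679 = (-11092 - 94*16)*(1/253812) + 157774*(1/142679) = (-11092 - 1504)*(1/253812) + 157774/142679 = -12596*1/253812 + 157774/142679 = -3149/63453 + 157774/142679 = 9561937451/9053410587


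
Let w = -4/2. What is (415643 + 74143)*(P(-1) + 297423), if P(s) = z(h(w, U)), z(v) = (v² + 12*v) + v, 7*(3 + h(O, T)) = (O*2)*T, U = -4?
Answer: 7137796844442/49 ≈ 1.4567e+11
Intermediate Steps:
w = -2 (w = -4*½ = -2)
h(O, T) = -3 + 2*O*T/7 (h(O, T) = -3 + ((O*2)*T)/7 = -3 + ((2*O)*T)/7 = -3 + (2*O*T)/7 = -3 + 2*O*T/7)
z(v) = v² + 13*v
P(s) = -430/49 (P(s) = (-3 + (2/7)*(-2)*(-4))*(13 + (-3 + (2/7)*(-2)*(-4))) = (-3 + 16/7)*(13 + (-3 + 16/7)) = -5*(13 - 5/7)/7 = -5/7*86/7 = -430/49)
(415643 + 74143)*(P(-1) + 297423) = (415643 + 74143)*(-430/49 + 297423) = 489786*(14573297/49) = 7137796844442/49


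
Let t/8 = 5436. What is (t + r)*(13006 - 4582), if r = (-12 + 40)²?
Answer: 372947328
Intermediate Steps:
t = 43488 (t = 8*5436 = 43488)
r = 784 (r = 28² = 784)
(t + r)*(13006 - 4582) = (43488 + 784)*(13006 - 4582) = 44272*8424 = 372947328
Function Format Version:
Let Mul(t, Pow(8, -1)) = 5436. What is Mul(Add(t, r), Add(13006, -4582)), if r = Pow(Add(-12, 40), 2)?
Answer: 372947328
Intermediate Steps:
t = 43488 (t = Mul(8, 5436) = 43488)
r = 784 (r = Pow(28, 2) = 784)
Mul(Add(t, r), Add(13006, -4582)) = Mul(Add(43488, 784), Add(13006, -4582)) = Mul(44272, 8424) = 372947328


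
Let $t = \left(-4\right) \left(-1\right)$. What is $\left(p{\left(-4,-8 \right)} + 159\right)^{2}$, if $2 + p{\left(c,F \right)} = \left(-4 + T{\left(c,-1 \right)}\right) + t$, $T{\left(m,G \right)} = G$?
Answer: $24336$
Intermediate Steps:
$t = 4$
$p{\left(c,F \right)} = -3$ ($p{\left(c,F \right)} = -2 + \left(\left(-4 - 1\right) + 4\right) = -2 + \left(-5 + 4\right) = -2 - 1 = -3$)
$\left(p{\left(-4,-8 \right)} + 159\right)^{2} = \left(-3 + 159\right)^{2} = 156^{2} = 24336$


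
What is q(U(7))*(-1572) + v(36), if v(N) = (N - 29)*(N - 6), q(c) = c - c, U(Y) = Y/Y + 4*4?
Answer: 210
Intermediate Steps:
U(Y) = 17 (U(Y) = 1 + 16 = 17)
q(c) = 0
v(N) = (-29 + N)*(-6 + N)
q(U(7))*(-1572) + v(36) = 0*(-1572) + (174 + 36**2 - 35*36) = 0 + (174 + 1296 - 1260) = 0 + 210 = 210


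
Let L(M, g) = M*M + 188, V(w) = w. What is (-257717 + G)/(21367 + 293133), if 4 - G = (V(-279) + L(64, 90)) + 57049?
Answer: -18751/18500 ≈ -1.0136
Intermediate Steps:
L(M, g) = 188 + M**2 (L(M, g) = M**2 + 188 = 188 + M**2)
G = -61050 (G = 4 - ((-279 + (188 + 64**2)) + 57049) = 4 - ((-279 + (188 + 4096)) + 57049) = 4 - ((-279 + 4284) + 57049) = 4 - (4005 + 57049) = 4 - 1*61054 = 4 - 61054 = -61050)
(-257717 + G)/(21367 + 293133) = (-257717 - 61050)/(21367 + 293133) = -318767/314500 = -318767*1/314500 = -18751/18500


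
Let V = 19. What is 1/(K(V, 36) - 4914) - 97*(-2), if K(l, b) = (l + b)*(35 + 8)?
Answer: 494505/2549 ≈ 194.00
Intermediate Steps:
K(l, b) = 43*b + 43*l (K(l, b) = (b + l)*43 = 43*b + 43*l)
1/(K(V, 36) - 4914) - 97*(-2) = 1/((43*36 + 43*19) - 4914) - 97*(-2) = 1/((1548 + 817) - 4914) - 1*(-194) = 1/(2365 - 4914) + 194 = 1/(-2549) + 194 = -1/2549 + 194 = 494505/2549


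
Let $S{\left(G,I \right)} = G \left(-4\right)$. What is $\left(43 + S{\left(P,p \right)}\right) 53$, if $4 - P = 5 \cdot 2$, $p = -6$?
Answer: $3551$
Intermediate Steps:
$P = -6$ ($P = 4 - 5 \cdot 2 = 4 - 10 = -6$)
$S{\left(G,I \right)} = - 4 G$
$\left(43 + S{\left(P,p \right)}\right) 53 = \left(43 - -24\right) 53 = \left(43 + 24\right) 53 = 67 \cdot 53 = 3551$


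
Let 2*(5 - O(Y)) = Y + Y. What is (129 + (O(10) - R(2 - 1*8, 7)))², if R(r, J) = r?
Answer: 16900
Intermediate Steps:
O(Y) = 5 - Y (O(Y) = 5 - (Y + Y)/2 = 5 - Y)
(129 + (O(10) - R(2 - 1*8, 7)))² = (129 + ((5 - 1*10) - (2 - 1*8)))² = (129 + ((5 - 10) - (2 - 8)))² = (129 + (-5 - 1*(-6)))² = (129 + (-5 + 6))² = (129 + 1)² = 130² = 16900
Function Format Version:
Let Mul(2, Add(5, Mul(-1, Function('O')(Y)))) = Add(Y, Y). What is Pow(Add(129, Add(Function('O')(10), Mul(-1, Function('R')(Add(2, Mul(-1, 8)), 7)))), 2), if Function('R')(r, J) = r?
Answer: 16900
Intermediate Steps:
Function('O')(Y) = Add(5, Mul(-1, Y)) (Function('O')(Y) = Add(5, Mul(Rational(-1, 2), Add(Y, Y))) = Add(5, Mul(Rational(-1, 2), Mul(2, Y))) = Add(5, Mul(-1, Y)))
Pow(Add(129, Add(Function('O')(10), Mul(-1, Function('R')(Add(2, Mul(-1, 8)), 7)))), 2) = Pow(Add(129, Add(Add(5, Mul(-1, 10)), Mul(-1, Add(2, Mul(-1, 8))))), 2) = Pow(Add(129, Add(Add(5, -10), Mul(-1, Add(2, -8)))), 2) = Pow(Add(129, Add(-5, Mul(-1, -6))), 2) = Pow(Add(129, Add(-5, 6)), 2) = Pow(Add(129, 1), 2) = Pow(130, 2) = 16900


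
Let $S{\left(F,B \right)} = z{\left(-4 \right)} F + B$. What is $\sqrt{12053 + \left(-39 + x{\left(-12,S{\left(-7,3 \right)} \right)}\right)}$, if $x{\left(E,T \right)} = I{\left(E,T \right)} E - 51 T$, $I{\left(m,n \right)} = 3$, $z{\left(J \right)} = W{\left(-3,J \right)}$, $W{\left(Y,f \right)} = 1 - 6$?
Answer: $2 \sqrt{2510} \approx 100.2$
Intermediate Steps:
$W{\left(Y,f \right)} = -5$ ($W{\left(Y,f \right)} = 1 - 6 = -5$)
$z{\left(J \right)} = -5$
$S{\left(F,B \right)} = B - 5 F$ ($S{\left(F,B \right)} = - 5 F + B = B - 5 F$)
$x{\left(E,T \right)} = - 51 T + 3 E$ ($x{\left(E,T \right)} = 3 E - 51 T = - 51 T + 3 E$)
$\sqrt{12053 + \left(-39 + x{\left(-12,S{\left(-7,3 \right)} \right)}\right)} = \sqrt{12053 + \left(-39 + \left(- 51 \left(3 - -35\right) + 3 \left(-12\right)\right)\right)} = \sqrt{12053 - \left(75 + 51 \left(3 + 35\right)\right)} = \sqrt{12053 - 2013} = \sqrt{10040} = 2 \sqrt{2510}$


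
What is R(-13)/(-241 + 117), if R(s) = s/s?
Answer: -1/124 ≈ -0.0080645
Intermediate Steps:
R(s) = 1
R(-13)/(-241 + 117) = 1/(-241 + 117) = 1/(-124) = 1*(-1/124) = -1/124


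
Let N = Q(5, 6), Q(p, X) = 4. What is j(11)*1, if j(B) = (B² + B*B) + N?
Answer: 246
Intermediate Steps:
N = 4
j(B) = 4 + 2*B² (j(B) = (B² + B*B) + 4 = (B² + B²) + 4 = 2*B² + 4 = 4 + 2*B²)
j(11)*1 = (4 + 2*11²)*1 = (4 + 2*121)*1 = (4 + 242)*1 = 246*1 = 246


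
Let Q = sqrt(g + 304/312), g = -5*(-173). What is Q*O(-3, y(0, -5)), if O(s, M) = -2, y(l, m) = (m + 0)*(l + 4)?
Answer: -2*sqrt(1317147)/39 ≈ -58.855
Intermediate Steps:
y(l, m) = m*(4 + l)
g = 865
Q = sqrt(1317147)/39 (Q = sqrt(865 + 304/312) = sqrt(865 + 304*(1/312)) = sqrt(865 + 38/39) = sqrt(33773/39) = sqrt(1317147)/39 ≈ 29.427)
Q*O(-3, y(0, -5)) = (sqrt(1317147)/39)*(-2) = -2*sqrt(1317147)/39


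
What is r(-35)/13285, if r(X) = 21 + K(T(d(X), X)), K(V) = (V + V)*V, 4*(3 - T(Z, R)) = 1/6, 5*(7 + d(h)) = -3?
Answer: 11089/3826080 ≈ 0.0028983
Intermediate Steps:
d(h) = -38/5 (d(h) = -7 + (1/5)*(-3) = -7 - 3/5 = -38/5)
T(Z, R) = 71/24 (T(Z, R) = 3 - 1/(4*6) = 3 - 1/4*1/6 = 3 - 1/24 = 71/24)
K(V) = 2*V**2 (K(V) = (2*V)*V = 2*V**2)
r(X) = 11089/288 (r(X) = 21 + 2*(71/24)**2 = 21 + 2*(5041/576) = 21 + 5041/288 = 11089/288)
r(-35)/13285 = (11089/288)/13285 = (11089/288)*(1/13285) = 11089/3826080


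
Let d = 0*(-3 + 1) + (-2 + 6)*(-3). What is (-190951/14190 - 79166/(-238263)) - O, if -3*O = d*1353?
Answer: -142186707397/26208930 ≈ -5425.1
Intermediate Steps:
d = -12 (d = 0*(-2) + 4*(-3) = 0 - 12 = -12)
O = 5412 (O = -(-4)*1353 = -⅓*(-16236) = 5412)
(-190951/14190 - 79166/(-238263)) - O = (-190951/14190 - 79166/(-238263)) - 1*5412 = (-190951*1/14190 - 79166*(-1/238263)) - 5412 = (-190951/14190 + 79166/238263) - 5412 = -343978237/26208930 - 5412 = -142186707397/26208930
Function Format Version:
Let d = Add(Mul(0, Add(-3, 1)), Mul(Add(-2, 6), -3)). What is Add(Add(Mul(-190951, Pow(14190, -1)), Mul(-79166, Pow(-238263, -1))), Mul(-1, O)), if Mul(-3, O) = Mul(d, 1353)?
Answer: Rational(-142186707397, 26208930) ≈ -5425.1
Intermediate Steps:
d = -12 (d = Add(Mul(0, -2), Mul(4, -3)) = Add(0, -12) = -12)
O = 5412 (O = Mul(Rational(-1, 3), Mul(-12, 1353)) = Mul(Rational(-1, 3), -16236) = 5412)
Add(Add(Mul(-190951, Pow(14190, -1)), Mul(-79166, Pow(-238263, -1))), Mul(-1, O)) = Add(Add(Mul(-190951, Pow(14190, -1)), Mul(-79166, Pow(-238263, -1))), Mul(-1, 5412)) = Add(Add(Mul(-190951, Rational(1, 14190)), Mul(-79166, Rational(-1, 238263))), -5412) = Add(Add(Rational(-190951, 14190), Rational(79166, 238263)), -5412) = Add(Rational(-343978237, 26208930), -5412) = Rational(-142186707397, 26208930)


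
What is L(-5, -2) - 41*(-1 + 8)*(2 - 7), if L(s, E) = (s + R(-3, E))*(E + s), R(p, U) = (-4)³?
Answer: 1918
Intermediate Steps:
R(p, U) = -64
L(s, E) = (-64 + s)*(E + s) (L(s, E) = (s - 64)*(E + s) = (-64 + s)*(E + s))
L(-5, -2) - 41*(-1 + 8)*(2 - 7) = ((-5)² - 64*(-2) - 64*(-5) - 2*(-5)) - 41*(-1 + 8)*(2 - 7) = (25 + 128 + 320 + 10) - 287*(-5) = 483 - 41*(-35) = 483 + 1435 = 1918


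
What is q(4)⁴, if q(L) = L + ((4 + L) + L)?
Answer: 65536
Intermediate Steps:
q(L) = 4 + 3*L (q(L) = L + (4 + 2*L) = 4 + 3*L)
q(4)⁴ = (4 + 3*4)⁴ = (4 + 12)⁴ = 16⁴ = 65536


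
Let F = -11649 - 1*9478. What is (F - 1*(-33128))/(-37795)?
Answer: -12001/37795 ≈ -0.31753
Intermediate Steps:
F = -21127 (F = -11649 - 9478 = -21127)
(F - 1*(-33128))/(-37795) = (-21127 - 1*(-33128))/(-37795) = (-21127 + 33128)*(-1/37795) = 12001*(-1/37795) = -12001/37795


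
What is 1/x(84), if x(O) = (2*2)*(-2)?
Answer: -1/8 ≈ -0.12500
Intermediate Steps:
x(O) = -8 (x(O) = 4*(-2) = -8)
1/x(84) = 1/(-8) = -1/8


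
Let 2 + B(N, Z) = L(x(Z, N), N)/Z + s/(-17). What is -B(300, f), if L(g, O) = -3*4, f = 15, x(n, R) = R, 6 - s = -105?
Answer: 793/85 ≈ 9.3294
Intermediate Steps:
s = 111 (s = 6 - 1*(-105) = 6 + 105 = 111)
L(g, O) = -12
B(N, Z) = -145/17 - 12/Z (B(N, Z) = -2 + (-12/Z + 111/(-17)) = -2 + (-12/Z + 111*(-1/17)) = -2 + (-12/Z - 111/17) = -2 + (-111/17 - 12/Z) = -145/17 - 12/Z)
-B(300, f) = -(-145/17 - 12/15) = -(-145/17 - 12*1/15) = -(-145/17 - ⅘) = -1*(-793/85) = 793/85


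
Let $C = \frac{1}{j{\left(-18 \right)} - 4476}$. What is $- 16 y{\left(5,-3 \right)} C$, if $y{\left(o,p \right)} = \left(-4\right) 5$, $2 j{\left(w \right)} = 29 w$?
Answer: $- \frac{320}{4737} \approx -0.067553$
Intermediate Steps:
$j{\left(w \right)} = \frac{29 w}{2}$
$y{\left(o,p \right)} = -20$
$C = - \frac{1}{4737}$ ($C = \frac{1}{\frac{29}{2} \left(-18\right) - 4476} = \frac{1}{-261 - 4476} = \frac{1}{-4737} = - \frac{1}{4737} \approx -0.0002111$)
$- 16 y{\left(5,-3 \right)} C = \left(-16\right) \left(-20\right) \left(- \frac{1}{4737}\right) = 320 \left(- \frac{1}{4737}\right) = - \frac{320}{4737}$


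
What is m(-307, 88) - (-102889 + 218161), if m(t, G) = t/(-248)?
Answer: -28587149/248 ≈ -1.1527e+5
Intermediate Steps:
m(t, G) = -t/248 (m(t, G) = t*(-1/248) = -t/248)
m(-307, 88) - (-102889 + 218161) = -1/248*(-307) - (-102889 + 218161) = 307/248 - 1*115272 = 307/248 - 115272 = -28587149/248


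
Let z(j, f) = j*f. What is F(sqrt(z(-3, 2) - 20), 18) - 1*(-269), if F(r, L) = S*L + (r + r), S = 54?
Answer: 1241 + 2*I*sqrt(26) ≈ 1241.0 + 10.198*I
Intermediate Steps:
z(j, f) = f*j
F(r, L) = 2*r + 54*L (F(r, L) = 54*L + (r + r) = 54*L + 2*r = 2*r + 54*L)
F(sqrt(z(-3, 2) - 20), 18) - 1*(-269) = (2*sqrt(2*(-3) - 20) + 54*18) - 1*(-269) = (2*sqrt(-6 - 20) + 972) + 269 = (2*sqrt(-26) + 972) + 269 = (2*(I*sqrt(26)) + 972) + 269 = (2*I*sqrt(26) + 972) + 269 = (972 + 2*I*sqrt(26)) + 269 = 1241 + 2*I*sqrt(26)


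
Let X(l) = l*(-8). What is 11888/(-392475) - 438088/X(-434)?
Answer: -3071068981/24333450 ≈ -126.21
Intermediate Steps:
X(l) = -8*l
11888/(-392475) - 438088/X(-434) = 11888/(-392475) - 438088/((-8*(-434))) = 11888*(-1/392475) - 438088/3472 = -11888/392475 - 438088*1/3472 = -11888/392475 - 7823/62 = -3071068981/24333450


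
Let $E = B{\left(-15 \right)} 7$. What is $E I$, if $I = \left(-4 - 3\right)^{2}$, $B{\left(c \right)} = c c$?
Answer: $77175$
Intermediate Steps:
$B{\left(c \right)} = c^{2}$
$I = 49$ ($I = \left(-7\right)^{2} = 49$)
$E = 1575$ ($E = \left(-15\right)^{2} \cdot 7 = 225 \cdot 7 = 1575$)
$E I = 1575 \cdot 49 = 77175$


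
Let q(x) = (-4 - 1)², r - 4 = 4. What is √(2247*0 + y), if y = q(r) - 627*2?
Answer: I*√1229 ≈ 35.057*I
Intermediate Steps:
r = 8 (r = 4 + 4 = 8)
q(x) = 25 (q(x) = (-5)² = 25)
y = -1229 (y = 25 - 627*2 = 25 - 33*38 = 25 - 1254 = -1229)
√(2247*0 + y) = √(2247*0 - 1229) = √(0 - 1229) = √(-1229) = I*√1229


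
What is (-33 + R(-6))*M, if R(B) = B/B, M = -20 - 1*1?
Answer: 672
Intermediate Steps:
M = -21 (M = -20 - 1 = -21)
R(B) = 1
(-33 + R(-6))*M = (-33 + 1)*(-21) = -32*(-21) = 672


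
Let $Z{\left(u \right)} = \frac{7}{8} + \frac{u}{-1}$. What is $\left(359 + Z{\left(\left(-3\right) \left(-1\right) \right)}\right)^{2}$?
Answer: $\frac{8151025}{64} \approx 1.2736 \cdot 10^{5}$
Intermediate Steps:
$Z{\left(u \right)} = \frac{7}{8} - u$ ($Z{\left(u \right)} = 7 \cdot \frac{1}{8} + u \left(-1\right) = \frac{7}{8} - u$)
$\left(359 + Z{\left(\left(-3\right) \left(-1\right) \right)}\right)^{2} = \left(359 + \left(\frac{7}{8} - \left(-3\right) \left(-1\right)\right)\right)^{2} = \left(359 + \left(\frac{7}{8} - 3\right)\right)^{2} = \left(359 - \frac{17}{8}\right)^{2} = \left(\frac{2855}{8}\right)^{2} = \frac{8151025}{64}$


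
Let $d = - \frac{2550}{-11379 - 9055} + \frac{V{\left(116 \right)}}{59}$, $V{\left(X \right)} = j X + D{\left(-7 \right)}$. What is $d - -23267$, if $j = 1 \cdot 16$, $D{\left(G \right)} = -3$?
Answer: $\frac{826142631}{35459} \approx 23299.0$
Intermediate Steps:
$j = 16$
$V{\left(X \right)} = -3 + 16 X$ ($V{\left(X \right)} = 16 X - 3 = -3 + 16 X$)
$d = \frac{1118078}{35459}$ ($d = - \frac{2550}{-11379 - 9055} + \frac{-3 + 16 \cdot 116}{59} = - \frac{2550}{-20434} + \left(-3 + 1856\right) \frac{1}{59} = \left(-2550\right) \left(- \frac{1}{20434}\right) + 1853 \cdot \frac{1}{59} = \frac{75}{601} + \frac{1853}{59} = \frac{1118078}{35459} \approx 31.532$)
$d - -23267 = \frac{1118078}{35459} - -23267 = \frac{1118078}{35459} + 23267 = \frac{826142631}{35459}$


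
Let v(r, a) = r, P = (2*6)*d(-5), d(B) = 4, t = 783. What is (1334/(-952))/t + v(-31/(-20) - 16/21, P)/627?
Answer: -511/959310 ≈ -0.00053267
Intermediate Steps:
P = 48 (P = (2*6)*4 = 12*4 = 48)
(1334/(-952))/t + v(-31/(-20) - 16/21, P)/627 = (1334/(-952))/783 + (-31/(-20) - 16/21)/627 = (1334*(-1/952))*(1/783) + (-31*(-1/20) - 16*1/21)*(1/627) = -667/476*1/783 + (31/20 - 16/21)*(1/627) = -23/12852 + (331/420)*(1/627) = -23/12852 + 331/263340 = -511/959310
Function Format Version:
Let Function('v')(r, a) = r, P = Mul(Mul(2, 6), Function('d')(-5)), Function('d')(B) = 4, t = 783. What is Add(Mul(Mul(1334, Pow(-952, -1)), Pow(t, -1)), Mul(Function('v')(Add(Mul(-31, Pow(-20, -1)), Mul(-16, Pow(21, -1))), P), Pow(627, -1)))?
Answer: Rational(-511, 959310) ≈ -0.00053267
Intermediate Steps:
P = 48 (P = Mul(Mul(2, 6), 4) = Mul(12, 4) = 48)
Add(Mul(Mul(1334, Pow(-952, -1)), Pow(t, -1)), Mul(Function('v')(Add(Mul(-31, Pow(-20, -1)), Mul(-16, Pow(21, -1))), P), Pow(627, -1))) = Add(Mul(Mul(1334, Pow(-952, -1)), Pow(783, -1)), Mul(Add(Mul(-31, Pow(-20, -1)), Mul(-16, Pow(21, -1))), Pow(627, -1))) = Add(Mul(Mul(1334, Rational(-1, 952)), Rational(1, 783)), Mul(Add(Mul(-31, Rational(-1, 20)), Mul(-16, Rational(1, 21))), Rational(1, 627))) = Add(Mul(Rational(-667, 476), Rational(1, 783)), Mul(Add(Rational(31, 20), Rational(-16, 21)), Rational(1, 627))) = Add(Rational(-23, 12852), Mul(Rational(331, 420), Rational(1, 627))) = Add(Rational(-23, 12852), Rational(331, 263340)) = Rational(-511, 959310)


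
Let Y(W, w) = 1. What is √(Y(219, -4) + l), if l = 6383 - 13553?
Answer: I*√7169 ≈ 84.67*I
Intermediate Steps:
l = -7170
√(Y(219, -4) + l) = √(1 - 7170) = √(-7169) = I*√7169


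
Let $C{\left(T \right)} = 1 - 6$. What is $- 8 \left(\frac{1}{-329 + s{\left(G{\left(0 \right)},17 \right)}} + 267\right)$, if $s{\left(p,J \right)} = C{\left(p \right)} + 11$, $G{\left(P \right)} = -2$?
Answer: $- \frac{689920}{323} \approx -2136.0$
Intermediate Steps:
$C{\left(T \right)} = -5$ ($C{\left(T \right)} = 1 - 6 = -5$)
$s{\left(p,J \right)} = 6$ ($s{\left(p,J \right)} = -5 + 11 = 6$)
$- 8 \left(\frac{1}{-329 + s{\left(G{\left(0 \right)},17 \right)}} + 267\right) = - 8 \left(\frac{1}{-329 + 6} + 267\right) = - 8 \left(\frac{1}{-323} + 267\right) = - 8 \left(- \frac{1}{323} + 267\right) = \left(-8\right) \frac{86240}{323} = - \frac{689920}{323}$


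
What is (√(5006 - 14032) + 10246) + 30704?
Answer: 40950 + I*√9026 ≈ 40950.0 + 95.005*I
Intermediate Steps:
(√(5006 - 14032) + 10246) + 30704 = (√(-9026) + 10246) + 30704 = (I*√9026 + 10246) + 30704 = (10246 + I*√9026) + 30704 = 40950 + I*√9026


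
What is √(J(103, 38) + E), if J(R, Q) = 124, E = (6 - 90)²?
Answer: 2*√1795 ≈ 84.735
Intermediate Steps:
E = 7056 (E = (-84)² = 7056)
√(J(103, 38) + E) = √(124 + 7056) = √7180 = 2*√1795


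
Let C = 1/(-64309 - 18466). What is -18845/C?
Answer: 1559894875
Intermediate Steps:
C = -1/82775 (C = 1/(-82775) = -1/82775 ≈ -1.2081e-5)
-18845/C = -18845/(-1/82775) = -18845*(-82775) = 1559894875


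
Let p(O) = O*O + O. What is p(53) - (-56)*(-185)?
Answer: -7498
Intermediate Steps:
p(O) = O + O² (p(O) = O² + O = O + O²)
p(53) - (-56)*(-185) = 53*(1 + 53) - (-56)*(-185) = 53*54 - 1*10360 = 2862 - 10360 = -7498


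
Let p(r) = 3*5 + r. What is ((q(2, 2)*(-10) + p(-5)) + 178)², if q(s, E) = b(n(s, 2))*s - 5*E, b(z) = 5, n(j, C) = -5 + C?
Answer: 35344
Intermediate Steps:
p(r) = 15 + r
q(s, E) = -5*E + 5*s (q(s, E) = 5*s - 5*E = -5*E + 5*s)
((q(2, 2)*(-10) + p(-5)) + 178)² = (((-5*2 + 5*2)*(-10) + (15 - 5)) + 178)² = (((-10 + 10)*(-10) + 10) + 178)² = ((0*(-10) + 10) + 178)² = ((0 + 10) + 178)² = (10 + 178)² = 188² = 35344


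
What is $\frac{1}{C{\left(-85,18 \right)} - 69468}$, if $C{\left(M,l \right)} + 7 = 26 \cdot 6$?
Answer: $- \frac{1}{69319} \approx -1.4426 \cdot 10^{-5}$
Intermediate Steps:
$C{\left(M,l \right)} = 149$ ($C{\left(M,l \right)} = -7 + 26 \cdot 6 = -7 + 156 = 149$)
$\frac{1}{C{\left(-85,18 \right)} - 69468} = \frac{1}{149 - 69468} = \frac{1}{-69319} = - \frac{1}{69319}$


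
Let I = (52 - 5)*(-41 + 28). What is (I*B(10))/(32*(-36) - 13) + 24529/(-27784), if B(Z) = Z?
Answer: 28236791/6473672 ≈ 4.3618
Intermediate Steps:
I = -611 (I = 47*(-13) = -611)
(I*B(10))/(32*(-36) - 13) + 24529/(-27784) = (-611*10)/(32*(-36) - 13) + 24529/(-27784) = -6110/(-1152 - 13) + 24529*(-1/27784) = -6110/(-1165) - 24529/27784 = -6110*(-1/1165) - 24529/27784 = 1222/233 - 24529/27784 = 28236791/6473672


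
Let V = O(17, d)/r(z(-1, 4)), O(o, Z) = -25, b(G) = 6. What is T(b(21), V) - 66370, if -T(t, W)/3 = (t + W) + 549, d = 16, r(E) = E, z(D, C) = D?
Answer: -68110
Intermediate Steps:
V = 25 (V = -25/(-1) = -25*(-1) = 25)
T(t, W) = -1647 - 3*W - 3*t (T(t, W) = -3*((t + W) + 549) = -3*((W + t) + 549) = -3*(549 + W + t) = -1647 - 3*W - 3*t)
T(b(21), V) - 66370 = (-1647 - 3*25 - 3*6) - 66370 = (-1647 - 75 - 18) - 66370 = -1740 - 66370 = -68110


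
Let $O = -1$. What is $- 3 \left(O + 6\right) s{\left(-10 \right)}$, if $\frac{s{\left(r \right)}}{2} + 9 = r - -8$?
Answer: $330$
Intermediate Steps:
$s{\left(r \right)} = -2 + 2 r$ ($s{\left(r \right)} = -18 + 2 \left(r - -8\right) = -18 + 2 \left(r + 8\right) = -18 + 2 \left(8 + r\right) = -18 + \left(16 + 2 r\right) = -2 + 2 r$)
$- 3 \left(O + 6\right) s{\left(-10 \right)} = - 3 \left(-1 + 6\right) \left(-2 + 2 \left(-10\right)\right) = \left(-3\right) 5 \left(-2 - 20\right) = \left(-15\right) \left(-22\right) = 330$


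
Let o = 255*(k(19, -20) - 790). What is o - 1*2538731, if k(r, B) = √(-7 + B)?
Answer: -2740181 + 765*I*√3 ≈ -2.7402e+6 + 1325.0*I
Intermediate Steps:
o = -201450 + 765*I*√3 (o = 255*(√(-7 - 20) - 790) = 255*(√(-27) - 790) = 255*(3*I*√3 - 790) = 255*(-790 + 3*I*√3) = -201450 + 765*I*√3 ≈ -2.0145e+5 + 1325.0*I)
o - 1*2538731 = (-201450 + 765*I*√3) - 1*2538731 = (-201450 + 765*I*√3) - 2538731 = -2740181 + 765*I*√3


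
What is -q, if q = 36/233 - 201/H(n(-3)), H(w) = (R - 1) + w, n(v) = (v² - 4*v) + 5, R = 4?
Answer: 45789/6757 ≈ 6.7765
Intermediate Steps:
n(v) = 5 + v² - 4*v
H(w) = 3 + w (H(w) = (4 - 1) + w = 3 + w)
q = -45789/6757 (q = 36/233 - 201/(3 + (5 + (-3)² - 4*(-3))) = 36*(1/233) - 201/(3 + (5 + 9 + 12)) = 36/233 - 201/(3 + 26) = 36/233 - 201/29 = -45789/6757 ≈ -6.7765)
-q = -1*(-45789/6757) = 45789/6757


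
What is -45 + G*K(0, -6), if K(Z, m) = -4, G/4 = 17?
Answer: -317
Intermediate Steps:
G = 68 (G = 4*17 = 68)
-45 + G*K(0, -6) = -45 + 68*(-4) = -45 - 272 = -317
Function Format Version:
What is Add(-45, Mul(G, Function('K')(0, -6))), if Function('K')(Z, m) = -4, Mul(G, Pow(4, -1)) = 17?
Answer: -317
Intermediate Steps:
G = 68 (G = Mul(4, 17) = 68)
Add(-45, Mul(G, Function('K')(0, -6))) = Add(-45, Mul(68, -4)) = Add(-45, -272) = -317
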